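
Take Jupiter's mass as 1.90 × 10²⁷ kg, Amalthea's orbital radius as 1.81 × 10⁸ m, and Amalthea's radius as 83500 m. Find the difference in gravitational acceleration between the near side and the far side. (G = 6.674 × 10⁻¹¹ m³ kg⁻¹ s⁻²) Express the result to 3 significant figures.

a_tidal = 4GMr/d³
        = 4 × (6.674 × 10⁻¹¹) × (1.90 × 10²⁷) × (83500) / (1.81 × 10⁸)³
        = 7.14 × 10⁻³ m/s²

7.14 × 10⁻³ m/s²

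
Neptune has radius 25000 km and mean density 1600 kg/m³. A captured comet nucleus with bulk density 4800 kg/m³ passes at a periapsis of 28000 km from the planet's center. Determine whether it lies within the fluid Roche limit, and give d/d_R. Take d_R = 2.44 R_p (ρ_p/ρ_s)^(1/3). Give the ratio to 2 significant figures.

inside; d/d_R ≈ 0.66

d_R = 2.44 × (25000 km) × (1600/4800)^(1/3) = 42300 km
d/d_R = (28000) / (42300) = 0.66
Since d/d_R < 1, the body is inside the Roche limit.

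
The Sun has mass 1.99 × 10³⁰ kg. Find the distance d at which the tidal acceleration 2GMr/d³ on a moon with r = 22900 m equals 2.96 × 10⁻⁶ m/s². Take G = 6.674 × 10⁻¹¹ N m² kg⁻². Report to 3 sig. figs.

2GMr/d³ = a_tidal  ⇒  d = (2GMr / a_tidal)^(1/3)
d = (2 × 6.674×10⁻¹¹ × (1.99 × 10³⁰) × (22900) / (2.96 × 10⁻⁶))^(1/3)
  = 1.27 × 10¹⁰ m

1.27 × 10¹⁰ m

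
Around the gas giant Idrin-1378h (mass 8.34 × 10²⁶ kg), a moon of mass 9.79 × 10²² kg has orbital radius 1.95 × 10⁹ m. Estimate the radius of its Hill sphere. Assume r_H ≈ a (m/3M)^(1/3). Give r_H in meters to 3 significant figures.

r_H ≈ a (m/3M)^(1/3)
    = (1.95 × 10⁹) × (9.79 × 10²² / (3 × 8.34 × 10²⁶))^(1/3)
    = 6.62 × 10⁷ m

6.62 × 10⁷ m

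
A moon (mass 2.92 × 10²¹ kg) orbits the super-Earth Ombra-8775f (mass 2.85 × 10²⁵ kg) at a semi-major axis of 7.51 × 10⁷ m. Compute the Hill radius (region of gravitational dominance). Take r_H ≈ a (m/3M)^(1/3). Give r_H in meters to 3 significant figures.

2.44 × 10⁶ m

r_H ≈ a (m/3M)^(1/3)
    = (7.51 × 10⁷) × (2.92 × 10²¹ / (3 × 2.85 × 10²⁵))^(1/3)
    = 2.44 × 10⁶ m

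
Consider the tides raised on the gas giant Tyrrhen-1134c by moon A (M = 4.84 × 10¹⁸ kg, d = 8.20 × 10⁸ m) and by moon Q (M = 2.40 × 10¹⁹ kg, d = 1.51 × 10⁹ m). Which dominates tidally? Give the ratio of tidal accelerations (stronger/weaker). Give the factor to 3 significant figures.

Moon A, by a factor of ≈ 1.26

Tidal acceleration ∝ M/d³, so compare M/d³ for each.
Moon A: (4.84 × 10¹⁸) / (8.20 × 10⁸)³ = 8.778 × 10⁻⁹
Moon Q: (2.40 × 10¹⁹) / (1.51 × 10⁹)³ = 6.971 × 10⁻⁹
Ratio (larger/smaller) = 1.26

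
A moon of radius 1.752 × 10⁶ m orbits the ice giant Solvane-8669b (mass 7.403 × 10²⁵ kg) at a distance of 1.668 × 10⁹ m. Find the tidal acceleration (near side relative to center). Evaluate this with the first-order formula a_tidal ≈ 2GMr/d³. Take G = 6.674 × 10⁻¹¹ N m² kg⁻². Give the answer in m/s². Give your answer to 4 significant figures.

3.731 × 10⁻⁶ m/s²

a_tidal = 2GMr/d³
        = 2 × (6.674 × 10⁻¹¹) × (7.403 × 10²⁵) × (1.752 × 10⁶) / (1.668 × 10⁹)³
        = 3.731 × 10⁻⁶ m/s²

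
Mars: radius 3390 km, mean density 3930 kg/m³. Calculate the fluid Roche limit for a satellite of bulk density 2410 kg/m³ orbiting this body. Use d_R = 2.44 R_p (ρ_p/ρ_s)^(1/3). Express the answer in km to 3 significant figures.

9740 km

d_R = 2.44 × 3390 km × (3930/2410)^(1/3)
    = 9740 km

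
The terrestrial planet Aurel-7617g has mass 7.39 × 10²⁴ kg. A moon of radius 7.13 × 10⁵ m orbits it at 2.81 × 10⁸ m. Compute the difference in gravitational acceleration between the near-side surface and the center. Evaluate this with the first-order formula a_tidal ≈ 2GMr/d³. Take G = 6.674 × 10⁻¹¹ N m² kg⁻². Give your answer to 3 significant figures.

3.17 × 10⁻⁵ m/s²

Δg = 2GMr/d³
   = 2 × (6.674 × 10⁻¹¹) × (7.39 × 10²⁴) × (7.13 × 10⁵) / (2.81 × 10⁸)³
   = 3.17 × 10⁻⁵ m/s²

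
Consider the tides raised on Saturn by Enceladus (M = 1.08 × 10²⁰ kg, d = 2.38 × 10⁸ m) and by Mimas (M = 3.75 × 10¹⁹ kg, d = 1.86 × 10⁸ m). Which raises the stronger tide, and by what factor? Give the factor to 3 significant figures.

Enceladus, by a factor of ≈ 1.37

Compare M/d³ for the two perturbers:
Enceladus: (1.08 × 10²⁰) / (2.38 × 10⁸)³ = 8.011 × 10⁻⁶
Mimas: (3.75 × 10¹⁹) / (1.86 × 10⁸)³ = 5.828 × 10⁻⁶
Ratio (larger/smaller) = 1.37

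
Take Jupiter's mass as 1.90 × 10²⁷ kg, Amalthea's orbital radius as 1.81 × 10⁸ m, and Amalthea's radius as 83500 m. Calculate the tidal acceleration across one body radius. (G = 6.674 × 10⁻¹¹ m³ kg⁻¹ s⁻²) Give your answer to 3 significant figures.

Since r ≪ d, expand the inverse-square field across one radius to get the leading 2GMr/d³ term.
Δa = 2GMr/d³
   = 2 × (6.674 × 10⁻¹¹) × (1.90 × 10²⁷) × (83500) / (1.81 × 10⁸)³
   = 3.57 × 10⁻³ m/s²

3.57 × 10⁻³ m/s²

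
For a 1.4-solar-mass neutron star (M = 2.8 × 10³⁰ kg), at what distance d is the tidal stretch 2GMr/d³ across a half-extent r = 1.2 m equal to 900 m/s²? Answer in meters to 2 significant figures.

2GMr/d³ = a_tidal  ⇒  d = (2GMr / a_tidal)^(1/3)
d = (2 × 6.674×10⁻¹¹ × (2.8 × 10³⁰) × (1.2) / (900))^(1/3)
  = 7.9 × 10⁵ m

7.9 × 10⁵ m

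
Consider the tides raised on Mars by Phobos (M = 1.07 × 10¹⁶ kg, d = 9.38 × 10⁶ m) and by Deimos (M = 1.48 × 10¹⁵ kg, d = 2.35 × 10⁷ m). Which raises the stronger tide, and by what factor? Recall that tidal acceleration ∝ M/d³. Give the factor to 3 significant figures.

Tidal stretch scales as M/d³; compute that for each body.
Phobos: (1.07 × 10¹⁶) / (9.38 × 10⁶)³ = 1.297 × 10⁻⁵
Deimos: (1.48 × 10¹⁵) / (2.35 × 10⁷)³ = 1.140 × 10⁻⁷
Ratio (larger/smaller) = 114

Phobos, by a factor of ≈ 114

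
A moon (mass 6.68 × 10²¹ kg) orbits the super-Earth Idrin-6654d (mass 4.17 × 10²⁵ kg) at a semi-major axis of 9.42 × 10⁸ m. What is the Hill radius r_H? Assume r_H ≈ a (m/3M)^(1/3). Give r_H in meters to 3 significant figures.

3.55 × 10⁷ m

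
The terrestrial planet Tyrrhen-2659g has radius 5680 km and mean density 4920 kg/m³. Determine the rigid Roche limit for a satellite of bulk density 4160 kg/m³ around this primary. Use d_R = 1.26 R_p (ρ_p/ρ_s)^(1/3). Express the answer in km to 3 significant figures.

7570 km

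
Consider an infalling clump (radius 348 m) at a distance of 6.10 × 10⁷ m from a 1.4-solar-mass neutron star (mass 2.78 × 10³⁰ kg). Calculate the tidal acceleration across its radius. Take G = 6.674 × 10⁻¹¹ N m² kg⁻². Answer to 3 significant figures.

5.69 × 10⁻¹ m/s²

The tidal stretch is the gradient of GM/d² times the body's extent r, hence the 1/d³ dependence.
Δg = 2GMr/d³
   = 2 × (6.674 × 10⁻¹¹) × (2.78 × 10³⁰) × (348) / (6.10 × 10⁷)³
   = 5.69 × 10⁻¹ m/s²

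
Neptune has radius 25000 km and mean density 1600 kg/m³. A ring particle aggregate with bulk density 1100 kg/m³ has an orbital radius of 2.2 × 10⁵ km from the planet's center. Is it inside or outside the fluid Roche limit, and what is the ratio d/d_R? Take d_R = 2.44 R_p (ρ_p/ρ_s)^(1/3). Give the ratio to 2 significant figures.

d_R = 2.44 × (25000 km) × (1600/1100)^(1/3) = 69110 km
d/d_R = (2.2 × 10⁵) / (69110) = 3.2
Since d/d_R > 1, the body is outside the Roche limit.

outside; d/d_R ≈ 3.2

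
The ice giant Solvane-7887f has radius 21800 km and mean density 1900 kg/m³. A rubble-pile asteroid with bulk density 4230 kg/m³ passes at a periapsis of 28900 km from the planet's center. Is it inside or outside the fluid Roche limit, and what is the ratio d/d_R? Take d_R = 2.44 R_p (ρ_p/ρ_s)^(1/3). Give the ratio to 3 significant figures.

d_R = 2.44 × (21800 km) × (1900/4230)^(1/3) = 40740 km
d/d_R = (28900) / (40740) = 0.709
Since d/d_R < 1, the body is inside the Roche limit.

inside; d/d_R ≈ 0.709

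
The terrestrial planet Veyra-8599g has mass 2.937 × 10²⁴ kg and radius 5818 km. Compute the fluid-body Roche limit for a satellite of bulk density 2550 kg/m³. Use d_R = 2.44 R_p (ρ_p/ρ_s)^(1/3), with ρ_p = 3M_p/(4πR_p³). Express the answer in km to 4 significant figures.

15870 km

ρ_p = 3M_p/(4πR_p³) = 3 × (2.937 × 10²⁴) / (4π × (5.818 × 10⁶ m)³) = 3560 kg/m³
d_R = 2.44 × 5818 km × (3560/2550)^(1/3)
    = 15870 km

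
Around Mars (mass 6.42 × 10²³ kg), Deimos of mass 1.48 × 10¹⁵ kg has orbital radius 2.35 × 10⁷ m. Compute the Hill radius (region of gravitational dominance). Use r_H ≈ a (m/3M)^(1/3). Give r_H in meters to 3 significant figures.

2.15 × 10⁴ m

r_H ≈ a (m/3M)^(1/3)
    = (2.35 × 10⁷) × (1.48 × 10¹⁵ / (3 × 6.42 × 10²³))^(1/3)
    = 2.15 × 10⁴ m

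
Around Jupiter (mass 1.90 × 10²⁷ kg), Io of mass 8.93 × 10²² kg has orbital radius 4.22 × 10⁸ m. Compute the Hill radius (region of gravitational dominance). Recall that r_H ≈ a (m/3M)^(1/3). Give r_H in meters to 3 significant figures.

r_H ≈ a (m/3M)^(1/3)
    = (4.22 × 10⁸) × (8.93 × 10²² / (3 × 1.90 × 10²⁷))^(1/3)
    = 1.06 × 10⁷ m

1.06 × 10⁷ m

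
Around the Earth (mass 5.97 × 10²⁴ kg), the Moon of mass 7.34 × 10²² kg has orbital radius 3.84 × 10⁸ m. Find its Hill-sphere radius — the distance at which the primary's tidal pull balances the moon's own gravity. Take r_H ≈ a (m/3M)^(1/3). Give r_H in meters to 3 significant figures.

6.15 × 10⁷ m

r_H ≈ a (m/3M)^(1/3)
    = (3.84 × 10⁸) × (7.34 × 10²² / (3 × 5.97 × 10²⁴))^(1/3)
    = 6.15 × 10⁷ m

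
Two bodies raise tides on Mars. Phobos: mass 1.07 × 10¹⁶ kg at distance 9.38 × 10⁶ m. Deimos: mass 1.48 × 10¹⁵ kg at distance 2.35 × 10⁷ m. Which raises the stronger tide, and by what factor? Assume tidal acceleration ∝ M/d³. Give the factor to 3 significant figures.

Phobos, by a factor of ≈ 114

Tidal stretch scales as M/d³; compute that for each body.
Phobos: (1.07 × 10¹⁶) / (9.38 × 10⁶)³ = 1.297 × 10⁻⁵
Deimos: (1.48 × 10¹⁵) / (2.35 × 10⁷)³ = 1.140 × 10⁻⁷
Ratio (larger/smaller) = 114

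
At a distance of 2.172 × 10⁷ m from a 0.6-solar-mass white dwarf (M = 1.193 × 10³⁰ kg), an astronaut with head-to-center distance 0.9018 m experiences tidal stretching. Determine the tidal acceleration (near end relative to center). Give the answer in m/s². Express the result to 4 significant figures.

Δa = 2GMr/d³
   = 2 × (6.674 × 10⁻¹¹) × (1.193 × 10³⁰) × (0.9018) / (2.172 × 10⁷)³
   = 1.401 × 10⁻² m/s²

1.401 × 10⁻² m/s²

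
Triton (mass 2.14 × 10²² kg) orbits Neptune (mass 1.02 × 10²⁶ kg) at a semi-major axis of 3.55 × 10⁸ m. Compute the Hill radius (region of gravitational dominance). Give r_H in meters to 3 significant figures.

1.46 × 10⁷ m

r_H ≈ a (m/3M)^(1/3)
    = (3.55 × 10⁸) × (2.14 × 10²² / (3 × 1.02 × 10²⁶))^(1/3)
    = 1.46 × 10⁷ m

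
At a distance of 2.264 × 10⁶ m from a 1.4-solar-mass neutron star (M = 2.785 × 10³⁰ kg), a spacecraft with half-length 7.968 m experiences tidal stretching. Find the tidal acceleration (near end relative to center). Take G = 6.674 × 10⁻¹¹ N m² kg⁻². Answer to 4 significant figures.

2.552 × 10² m/s²

a_tidal = 2GMr/d³
        = 2 × (6.674 × 10⁻¹¹) × (2.785 × 10³⁰) × (7.968) / (2.264 × 10⁶)³
        = 2.552 × 10² m/s²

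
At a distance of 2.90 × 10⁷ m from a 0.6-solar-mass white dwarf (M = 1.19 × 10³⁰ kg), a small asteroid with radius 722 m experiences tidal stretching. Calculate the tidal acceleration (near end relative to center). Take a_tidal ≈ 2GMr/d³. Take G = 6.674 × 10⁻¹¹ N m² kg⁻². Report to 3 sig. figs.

Δa = 2GMr/d³
   = 2 × (6.674 × 10⁻¹¹) × (1.19 × 10³⁰) × (722) / (2.90 × 10⁷)³
   = 4.70 m/s²

4.70 m/s²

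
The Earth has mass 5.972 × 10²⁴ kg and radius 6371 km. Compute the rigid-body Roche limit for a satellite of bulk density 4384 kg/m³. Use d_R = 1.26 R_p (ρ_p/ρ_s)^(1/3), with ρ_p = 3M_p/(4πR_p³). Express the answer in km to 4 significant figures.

ρ_p = 3M_p/(4πR_p³) = 3 × (5.972 × 10²⁴) / (4π × (6.371 × 10⁶ m)³) = 5513 kg/m³
d_R = 1.26 × 6371 km × (5513/4384)^(1/3)
    = 8665 km

8665 km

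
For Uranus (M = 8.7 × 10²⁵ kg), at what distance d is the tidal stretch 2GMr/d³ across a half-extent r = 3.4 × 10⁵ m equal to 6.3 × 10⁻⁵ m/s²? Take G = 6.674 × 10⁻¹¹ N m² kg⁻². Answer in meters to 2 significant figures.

4.0 × 10⁸ m

2GMr/d³ = a_tidal  ⇒  d = (2GMr / a_tidal)^(1/3)
d = (2 × 6.674×10⁻¹¹ × (8.7 × 10²⁵) × (3.4 × 10⁵) / (6.3 × 10⁻⁵))^(1/3)
  = 4.0 × 10⁸ m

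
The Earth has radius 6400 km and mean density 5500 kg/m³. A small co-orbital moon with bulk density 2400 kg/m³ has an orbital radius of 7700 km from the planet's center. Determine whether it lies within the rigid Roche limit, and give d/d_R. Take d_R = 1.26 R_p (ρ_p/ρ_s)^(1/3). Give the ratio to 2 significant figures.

inside; d/d_R ≈ 0.72

d_R = 1.26 × (6400 km) × (5500/2400)^(1/3) = 10630 km
d/d_R = (7700) / (10630) = 0.72
Since d/d_R < 1, the body is inside the Roche limit.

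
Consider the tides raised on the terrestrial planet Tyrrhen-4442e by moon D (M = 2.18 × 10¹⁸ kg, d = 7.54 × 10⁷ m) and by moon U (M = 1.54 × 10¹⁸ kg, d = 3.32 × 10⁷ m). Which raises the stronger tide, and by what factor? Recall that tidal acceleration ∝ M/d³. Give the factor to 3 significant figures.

Moon U, by a factor of ≈ 8.27

Compare M/d³ for the two perturbers:
Moon D: (2.18 × 10¹⁸) / (7.54 × 10⁷)³ = 5.086 × 10⁻⁶
Moon U: (1.54 × 10¹⁸) / (3.32 × 10⁷)³ = 4.208 × 10⁻⁵
Ratio (larger/smaller) = 8.27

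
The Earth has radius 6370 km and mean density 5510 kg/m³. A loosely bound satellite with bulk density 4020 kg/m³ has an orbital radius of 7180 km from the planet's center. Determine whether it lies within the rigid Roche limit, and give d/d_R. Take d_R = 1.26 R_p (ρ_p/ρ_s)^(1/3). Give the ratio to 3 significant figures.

d_R = 1.26 × (6370 km) × (5510/4020)^(1/3) = 8916 km
d/d_R = (7180) / (8916) = 0.805
Since d/d_R < 1, the body is inside the Roche limit.

inside; d/d_R ≈ 0.805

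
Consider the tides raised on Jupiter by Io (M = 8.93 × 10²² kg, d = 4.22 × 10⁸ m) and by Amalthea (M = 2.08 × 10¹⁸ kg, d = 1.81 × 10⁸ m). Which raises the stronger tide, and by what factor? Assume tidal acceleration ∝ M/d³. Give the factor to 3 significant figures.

Io, by a factor of ≈ 3390

Tidal acceleration ∝ M/d³, so compare M/d³ for each.
Io: (8.93 × 10²²) / (4.22 × 10⁸)³ = 1.188 × 10⁻³
Amalthea: (2.08 × 10¹⁸) / (1.81 × 10⁸)³ = 3.508 × 10⁻⁷
Ratio (larger/smaller) = 3390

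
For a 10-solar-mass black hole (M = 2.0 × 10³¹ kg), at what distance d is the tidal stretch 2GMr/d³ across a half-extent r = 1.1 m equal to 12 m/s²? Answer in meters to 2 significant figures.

6.3 × 10⁶ m

2GMr/d³ = a_tidal  ⇒  d = (2GMr / a_tidal)^(1/3)
d = (2 × 6.674×10⁻¹¹ × (2.0 × 10³¹) × (1.1) / (12))^(1/3)
  = 6.3 × 10⁶ m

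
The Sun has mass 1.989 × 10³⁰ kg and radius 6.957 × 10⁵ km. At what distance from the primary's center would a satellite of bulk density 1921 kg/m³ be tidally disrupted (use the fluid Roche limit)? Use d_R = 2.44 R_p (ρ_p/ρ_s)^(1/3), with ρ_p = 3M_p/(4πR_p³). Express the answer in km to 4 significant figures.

ρ_p = 3M_p/(4πR_p³) = 3 × (1.989 × 10³⁰) / (4π × (6.957 × 10⁸ m)³) = 1410 kg/m³
d_R = 2.44 × 6.957 × 10⁵ km × (1410/1921)^(1/3)
    = 1.531 × 10⁶ km

1.531 × 10⁶ km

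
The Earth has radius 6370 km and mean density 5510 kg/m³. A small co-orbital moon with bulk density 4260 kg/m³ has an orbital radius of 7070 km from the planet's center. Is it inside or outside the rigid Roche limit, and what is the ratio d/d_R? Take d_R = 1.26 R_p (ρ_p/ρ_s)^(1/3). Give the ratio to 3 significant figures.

d_R = 1.26 × (6370 km) × (5510/4260)^(1/3) = 8745 km
d/d_R = (7070) / (8745) = 0.808
Since d/d_R < 1, the body is inside the Roche limit.

inside; d/d_R ≈ 0.808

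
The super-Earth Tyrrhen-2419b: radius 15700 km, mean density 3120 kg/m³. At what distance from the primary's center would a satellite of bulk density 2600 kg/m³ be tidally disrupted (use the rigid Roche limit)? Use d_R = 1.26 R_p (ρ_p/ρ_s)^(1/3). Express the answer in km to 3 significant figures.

21000 km

d_R = 1.26 × 15700 km × (3120/2600)^(1/3)
    = 21000 km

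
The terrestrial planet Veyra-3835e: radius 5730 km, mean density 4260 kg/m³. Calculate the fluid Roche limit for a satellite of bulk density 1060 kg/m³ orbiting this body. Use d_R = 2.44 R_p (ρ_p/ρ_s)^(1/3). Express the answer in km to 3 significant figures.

d_R = 2.44 × 5730 km × (4260/1060)^(1/3)
    = 22200 km

22200 km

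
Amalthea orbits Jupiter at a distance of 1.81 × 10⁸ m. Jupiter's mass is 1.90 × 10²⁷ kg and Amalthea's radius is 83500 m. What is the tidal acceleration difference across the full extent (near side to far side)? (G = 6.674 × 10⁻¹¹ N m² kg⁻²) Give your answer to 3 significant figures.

Δa = 4GMr/d³
   = 4 × (6.674 × 10⁻¹¹) × (1.90 × 10²⁷) × (83500) / (1.81 × 10⁸)³
   = 7.14 × 10⁻³ m/s²

7.14 × 10⁻³ m/s²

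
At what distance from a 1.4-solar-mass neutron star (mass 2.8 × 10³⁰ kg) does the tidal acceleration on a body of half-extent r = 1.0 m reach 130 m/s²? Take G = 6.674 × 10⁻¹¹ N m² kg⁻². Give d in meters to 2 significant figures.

2GMr/d³ = a_tidal  ⇒  d = (2GMr / a_tidal)^(1/3)
d = (2 × 6.674×10⁻¹¹ × (2.8 × 10³⁰) × (1.0) / (130))^(1/3)
  = 1.4 × 10⁶ m

1.4 × 10⁶ m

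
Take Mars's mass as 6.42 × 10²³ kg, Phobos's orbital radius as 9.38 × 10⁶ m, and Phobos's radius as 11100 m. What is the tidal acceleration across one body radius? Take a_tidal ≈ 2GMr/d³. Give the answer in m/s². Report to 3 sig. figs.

a_tidal = 2GMr/d³
        = 2 × (6.674 × 10⁻¹¹) × (6.42 × 10²³) × (11100) / (9.38 × 10⁶)³
        = 1.15 × 10⁻³ m/s²

1.15 × 10⁻³ m/s²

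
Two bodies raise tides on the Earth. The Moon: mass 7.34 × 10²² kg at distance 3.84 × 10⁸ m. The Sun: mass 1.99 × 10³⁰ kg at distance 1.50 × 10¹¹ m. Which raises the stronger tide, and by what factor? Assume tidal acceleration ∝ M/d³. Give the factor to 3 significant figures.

Tidal acceleration ∝ M/d³, so compare M/d³ for each.
The Moon: (7.34 × 10²²) / (3.84 × 10⁸)³ = 1.296 × 10⁻³
The Sun: (1.99 × 10³⁰) / (1.50 × 10¹¹)³ = 5.896 × 10⁻⁴
Ratio (larger/smaller) = 2.20

The Moon, by a factor of ≈ 2.20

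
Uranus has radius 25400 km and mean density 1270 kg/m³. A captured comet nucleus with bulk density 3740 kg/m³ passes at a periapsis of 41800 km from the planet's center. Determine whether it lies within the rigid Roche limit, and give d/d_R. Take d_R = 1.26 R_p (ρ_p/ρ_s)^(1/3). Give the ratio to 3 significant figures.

outside; d/d_R ≈ 1.87

d_R = 1.26 × (25400 km) × (1270/3740)^(1/3) = 22330 km
d/d_R = (41800) / (22330) = 1.87
Since d/d_R > 1, the body is outside the Roche limit.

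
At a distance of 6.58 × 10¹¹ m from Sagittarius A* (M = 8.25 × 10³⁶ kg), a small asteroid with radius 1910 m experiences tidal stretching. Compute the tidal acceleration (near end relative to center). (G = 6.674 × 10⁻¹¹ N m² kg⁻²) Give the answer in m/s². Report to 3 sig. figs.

7.38 × 10⁻⁶ m/s²

Differencing GM/(d−r)² and GM/d² to first order in r/d gives 2GMr/d³.
Δg = 2GMr/d³
   = 2 × (6.674 × 10⁻¹¹) × (8.25 × 10³⁶) × (1910) / (6.58 × 10¹¹)³
   = 7.38 × 10⁻⁶ m/s²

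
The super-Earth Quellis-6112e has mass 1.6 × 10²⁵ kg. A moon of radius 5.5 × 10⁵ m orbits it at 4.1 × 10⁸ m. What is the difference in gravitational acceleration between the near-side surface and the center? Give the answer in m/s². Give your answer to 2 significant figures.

1.7 × 10⁻⁵ m/s²

Δg = 2GMr/d³
   = 2 × (6.674 × 10⁻¹¹) × (1.6 × 10²⁵) × (5.5 × 10⁵) / (4.1 × 10⁸)³
   = 1.7 × 10⁻⁵ m/s²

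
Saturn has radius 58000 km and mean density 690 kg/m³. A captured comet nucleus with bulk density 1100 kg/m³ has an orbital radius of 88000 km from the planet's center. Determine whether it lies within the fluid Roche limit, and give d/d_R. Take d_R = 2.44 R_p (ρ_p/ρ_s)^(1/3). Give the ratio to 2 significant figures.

inside; d/d_R ≈ 0.73

d_R = 2.44 × (58000 km) × (690/1100)^(1/3) = 1.211 × 10⁵ km
d/d_R = (88000) / (1.211 × 10⁵) = 0.73
Since d/d_R < 1, the body is inside the Roche limit.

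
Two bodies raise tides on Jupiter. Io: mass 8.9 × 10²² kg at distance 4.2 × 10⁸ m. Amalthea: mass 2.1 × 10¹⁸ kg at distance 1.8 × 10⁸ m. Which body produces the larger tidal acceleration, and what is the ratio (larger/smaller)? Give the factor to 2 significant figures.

The tide-raising term goes as M/d³ (the gradient of a 1/d² field).
Io: (8.9 × 10²²) / (4.2 × 10⁸)³ = 1.201 × 10⁻³
Amalthea: (2.1 × 10¹⁸) / (1.8 × 10⁸)³ = 3.601 × 10⁻⁷
Ratio (larger/smaller) = 3300

Io, by a factor of ≈ 3300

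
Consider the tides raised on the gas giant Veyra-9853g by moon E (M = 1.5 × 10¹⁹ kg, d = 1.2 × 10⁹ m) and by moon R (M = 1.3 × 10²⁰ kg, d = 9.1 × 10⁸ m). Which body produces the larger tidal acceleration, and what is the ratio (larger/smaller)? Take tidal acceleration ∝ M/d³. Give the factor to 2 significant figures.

Tidal acceleration ∝ M/d³, so compare M/d³ for each.
Moon E: (1.5 × 10¹⁹) / (1.2 × 10⁹)³ = 8.681 × 10⁻⁹
Moon R: (1.3 × 10²⁰) / (9.1 × 10⁸)³ = 1.725 × 10⁻⁷
Ratio (larger/smaller) = 20

Moon R, by a factor of ≈ 20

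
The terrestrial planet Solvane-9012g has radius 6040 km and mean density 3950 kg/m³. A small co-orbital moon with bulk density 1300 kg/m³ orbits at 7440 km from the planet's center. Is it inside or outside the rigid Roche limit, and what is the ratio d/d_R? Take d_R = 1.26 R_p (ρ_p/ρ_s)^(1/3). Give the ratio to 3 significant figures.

d_R = 1.26 × (6040 km) × (3950/1300)^(1/3) = 11020 km
d/d_R = (7440) / (11020) = 0.675
Since d/d_R < 1, the body is inside the Roche limit.

inside; d/d_R ≈ 0.675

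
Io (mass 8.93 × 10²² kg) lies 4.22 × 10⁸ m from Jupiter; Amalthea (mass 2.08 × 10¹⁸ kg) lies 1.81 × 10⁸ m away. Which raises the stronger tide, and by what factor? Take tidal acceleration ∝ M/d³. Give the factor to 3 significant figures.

Io, by a factor of ≈ 3390

The tide-raising term goes as M/d³ (the gradient of a 1/d² field).
Io: (8.93 × 10²²) / (4.22 × 10⁸)³ = 1.188 × 10⁻³
Amalthea: (2.08 × 10¹⁸) / (1.81 × 10⁸)³ = 3.508 × 10⁻⁷
Ratio (larger/smaller) = 3390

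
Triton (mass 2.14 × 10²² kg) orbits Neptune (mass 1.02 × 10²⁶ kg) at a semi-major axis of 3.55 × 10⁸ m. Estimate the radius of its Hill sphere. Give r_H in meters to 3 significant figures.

1.46 × 10⁷ m

r_H ≈ a (m/3M)^(1/3)
    = (3.55 × 10⁸) × (2.14 × 10²² / (3 × 1.02 × 10²⁶))^(1/3)
    = 1.46 × 10⁷ m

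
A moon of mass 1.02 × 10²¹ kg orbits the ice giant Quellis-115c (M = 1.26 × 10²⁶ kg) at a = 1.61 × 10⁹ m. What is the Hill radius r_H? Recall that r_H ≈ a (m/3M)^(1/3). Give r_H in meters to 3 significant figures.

2.24 × 10⁷ m

r_H ≈ a (m/3M)^(1/3)
    = (1.61 × 10⁹) × (1.02 × 10²¹ / (3 × 1.26 × 10²⁶))^(1/3)
    = 2.24 × 10⁷ m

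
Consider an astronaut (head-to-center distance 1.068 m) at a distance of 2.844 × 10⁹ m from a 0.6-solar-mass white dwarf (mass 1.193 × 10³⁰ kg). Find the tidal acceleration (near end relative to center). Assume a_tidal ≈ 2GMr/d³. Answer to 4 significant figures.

a_tidal = 2GMr/d³
        = 2 × (6.674 × 10⁻¹¹) × (1.193 × 10³⁰) × (1.068) / (2.844 × 10⁹)³
        = 7.393 × 10⁻⁹ m/s²

7.393 × 10⁻⁹ m/s²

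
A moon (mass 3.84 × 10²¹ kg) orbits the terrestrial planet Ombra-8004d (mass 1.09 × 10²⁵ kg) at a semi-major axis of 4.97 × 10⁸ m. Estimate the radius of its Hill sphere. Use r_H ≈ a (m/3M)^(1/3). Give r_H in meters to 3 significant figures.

r_H ≈ a (m/3M)^(1/3)
    = (4.97 × 10⁸) × (3.84 × 10²¹ / (3 × 1.09 × 10²⁵))^(1/3)
    = 2.43 × 10⁷ m

2.43 × 10⁷ m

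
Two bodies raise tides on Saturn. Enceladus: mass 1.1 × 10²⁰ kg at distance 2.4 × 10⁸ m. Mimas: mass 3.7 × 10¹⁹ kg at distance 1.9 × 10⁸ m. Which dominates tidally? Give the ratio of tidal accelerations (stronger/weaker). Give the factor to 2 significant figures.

Compare M/d³ for the two perturbers:
Enceladus: (1.1 × 10²⁰) / (2.4 × 10⁸)³ = 7.957 × 10⁻⁶
Mimas: (3.7 × 10¹⁹) / (1.9 × 10⁸)³ = 5.394 × 10⁻⁶
Ratio (larger/smaller) = 1.5

Enceladus, by a factor of ≈ 1.5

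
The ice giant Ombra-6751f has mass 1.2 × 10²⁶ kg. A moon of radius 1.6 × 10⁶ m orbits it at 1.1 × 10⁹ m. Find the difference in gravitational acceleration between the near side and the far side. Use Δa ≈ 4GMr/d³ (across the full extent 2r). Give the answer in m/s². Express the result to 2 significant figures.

3.9 × 10⁻⁵ m/s²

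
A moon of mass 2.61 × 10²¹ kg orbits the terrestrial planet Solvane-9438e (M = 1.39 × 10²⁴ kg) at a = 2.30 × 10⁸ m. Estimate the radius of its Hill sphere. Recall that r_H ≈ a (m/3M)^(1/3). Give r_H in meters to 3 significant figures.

1.97 × 10⁷ m

r_H ≈ a (m/3M)^(1/3)
    = (2.30 × 10⁸) × (2.61 × 10²¹ / (3 × 1.39 × 10²⁴))^(1/3)
    = 1.97 × 10⁷ m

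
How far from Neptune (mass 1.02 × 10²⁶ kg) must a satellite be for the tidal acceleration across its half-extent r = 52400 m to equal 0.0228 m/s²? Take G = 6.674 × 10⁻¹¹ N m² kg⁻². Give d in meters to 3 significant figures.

2GMr/d³ = a_tidal  ⇒  d = (2GMr / a_tidal)^(1/3)
d = (2 × 6.674×10⁻¹¹ × (1.02 × 10²⁶) × (52400) / (0.0228))^(1/3)
  = 3.15 × 10⁷ m

3.15 × 10⁷ m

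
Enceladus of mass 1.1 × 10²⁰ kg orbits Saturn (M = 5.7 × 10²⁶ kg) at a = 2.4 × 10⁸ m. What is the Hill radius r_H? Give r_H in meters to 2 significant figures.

9.6 × 10⁵ m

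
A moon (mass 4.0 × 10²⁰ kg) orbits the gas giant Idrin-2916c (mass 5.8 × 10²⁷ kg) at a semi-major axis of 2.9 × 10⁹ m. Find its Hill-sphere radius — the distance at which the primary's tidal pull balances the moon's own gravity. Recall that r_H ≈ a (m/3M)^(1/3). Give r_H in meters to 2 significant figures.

8.2 × 10⁶ m

r_H ≈ a (m/3M)^(1/3)
    = (2.9 × 10⁹) × (4.0 × 10²⁰ / (3 × 5.8 × 10²⁷))^(1/3)
    = 8.2 × 10⁶ m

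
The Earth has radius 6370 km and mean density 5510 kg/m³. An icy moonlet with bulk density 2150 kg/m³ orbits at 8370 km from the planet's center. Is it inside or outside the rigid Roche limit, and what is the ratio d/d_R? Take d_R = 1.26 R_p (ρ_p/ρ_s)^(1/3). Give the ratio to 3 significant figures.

d_R = 1.26 × (6370 km) × (5510/2150)^(1/3) = 10980 km
d/d_R = (8370) / (10980) = 0.762
Since d/d_R < 1, the body is inside the Roche limit.

inside; d/d_R ≈ 0.762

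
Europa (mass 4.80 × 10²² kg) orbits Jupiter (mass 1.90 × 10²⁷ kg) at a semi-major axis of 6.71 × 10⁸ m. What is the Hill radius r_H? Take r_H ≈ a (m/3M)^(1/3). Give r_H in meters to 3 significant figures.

1.37 × 10⁷ m

r_H ≈ a (m/3M)^(1/3)
    = (6.71 × 10⁸) × (4.80 × 10²² / (3 × 1.90 × 10²⁷))^(1/3)
    = 1.37 × 10⁷ m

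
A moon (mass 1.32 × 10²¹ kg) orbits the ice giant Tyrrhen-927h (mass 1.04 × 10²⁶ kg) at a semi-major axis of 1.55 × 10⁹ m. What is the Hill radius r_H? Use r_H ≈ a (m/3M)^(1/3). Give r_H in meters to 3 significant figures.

2.51 × 10⁷ m

r_H ≈ a (m/3M)^(1/3)
    = (1.55 × 10⁹) × (1.32 × 10²¹ / (3 × 1.04 × 10²⁶))^(1/3)
    = 2.51 × 10⁷ m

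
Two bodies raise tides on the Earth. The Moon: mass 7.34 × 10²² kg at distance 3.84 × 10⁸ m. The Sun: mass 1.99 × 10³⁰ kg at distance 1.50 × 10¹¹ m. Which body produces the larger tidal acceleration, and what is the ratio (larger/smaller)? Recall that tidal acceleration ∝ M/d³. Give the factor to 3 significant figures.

The Moon, by a factor of ≈ 2.20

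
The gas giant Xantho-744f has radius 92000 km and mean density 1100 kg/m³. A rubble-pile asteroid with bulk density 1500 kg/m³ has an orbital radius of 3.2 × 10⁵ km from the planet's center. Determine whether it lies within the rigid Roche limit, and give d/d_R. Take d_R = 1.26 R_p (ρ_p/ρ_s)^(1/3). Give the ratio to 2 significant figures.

outside; d/d_R ≈ 3.1

d_R = 1.26 × (92000 km) × (1100/1500)^(1/3) = 1.045 × 10⁵ km
d/d_R = (3.2 × 10⁵) / (1.045 × 10⁵) = 3.1
Since d/d_R > 1, the body is outside the Roche limit.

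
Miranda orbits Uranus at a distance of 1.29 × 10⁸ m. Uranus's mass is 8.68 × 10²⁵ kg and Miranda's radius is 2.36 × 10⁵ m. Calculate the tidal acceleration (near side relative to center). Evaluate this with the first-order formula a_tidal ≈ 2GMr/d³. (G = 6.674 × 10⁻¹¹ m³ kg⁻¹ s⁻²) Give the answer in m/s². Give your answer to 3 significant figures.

a_tidal = 2GMr/d³
        = 2 × (6.674 × 10⁻¹¹) × (8.68 × 10²⁵) × (2.36 × 10⁵) / (1.29 × 10⁸)³
        = 1.27 × 10⁻³ m/s²

1.27 × 10⁻³ m/s²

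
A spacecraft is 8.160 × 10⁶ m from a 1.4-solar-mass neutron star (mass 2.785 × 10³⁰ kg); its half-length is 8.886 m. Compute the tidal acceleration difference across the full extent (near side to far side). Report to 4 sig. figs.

Δg = 4GMr/d³
   = 4 × (6.674 × 10⁻¹¹) × (2.785 × 10³⁰) × (8.886) / (8.160 × 10⁶)³
   = 1.216 × 10¹ m/s²

1.216 × 10¹ m/s²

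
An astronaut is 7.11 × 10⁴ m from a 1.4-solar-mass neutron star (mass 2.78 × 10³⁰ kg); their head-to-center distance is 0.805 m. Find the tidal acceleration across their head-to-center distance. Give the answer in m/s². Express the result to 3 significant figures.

Δg = 2GMr/d³
   = 2 × (6.674 × 10⁻¹¹) × (2.78 × 10³⁰) × (0.805) / (7.11 × 10⁴)³
   = 8.31 × 10⁵ m/s²

8.31 × 10⁵ m/s²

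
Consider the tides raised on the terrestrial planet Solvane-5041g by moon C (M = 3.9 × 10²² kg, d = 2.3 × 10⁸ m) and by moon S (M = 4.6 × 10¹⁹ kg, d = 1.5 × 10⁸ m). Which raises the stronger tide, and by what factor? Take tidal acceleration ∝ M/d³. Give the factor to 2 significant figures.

The tide-raising term goes as M/d³ (the gradient of a 1/d² field).
Moon C: (3.9 × 10²²) / (2.3 × 10⁸)³ = 3.205 × 10⁻³
Moon S: (4.6 × 10¹⁹) / (1.5 × 10⁸)³ = 1.363 × 10⁻⁵
Ratio (larger/smaller) = 240

Moon C, by a factor of ≈ 240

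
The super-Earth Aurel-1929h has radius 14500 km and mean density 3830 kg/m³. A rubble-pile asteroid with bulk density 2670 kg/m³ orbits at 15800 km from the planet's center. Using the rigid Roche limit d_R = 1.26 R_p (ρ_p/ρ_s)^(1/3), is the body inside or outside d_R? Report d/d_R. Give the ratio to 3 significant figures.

d_R = 1.26 × (14500 km) × (3830/2670)^(1/3) = 20600 km
d/d_R = (15800) / (20600) = 0.767
Since d/d_R < 1, the body is inside the Roche limit.

inside; d/d_R ≈ 0.767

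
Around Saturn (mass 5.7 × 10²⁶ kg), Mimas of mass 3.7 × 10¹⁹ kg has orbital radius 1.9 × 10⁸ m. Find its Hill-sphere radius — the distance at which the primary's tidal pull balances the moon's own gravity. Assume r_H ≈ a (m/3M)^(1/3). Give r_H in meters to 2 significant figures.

r_H ≈ a (m/3M)^(1/3)
    = (1.9 × 10⁸) × (3.7 × 10¹⁹ / (3 × 5.7 × 10²⁶))^(1/3)
    = 5.3 × 10⁵ m

5.3 × 10⁵ m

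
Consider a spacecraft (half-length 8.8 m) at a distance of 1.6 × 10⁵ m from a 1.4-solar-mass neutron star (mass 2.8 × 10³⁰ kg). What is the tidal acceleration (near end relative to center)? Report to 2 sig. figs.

Δg = 2GMr/d³
   = 2 × (6.674 × 10⁻¹¹) × (2.8 × 10³⁰) × (8.8) / (1.6 × 10⁵)³
   = 8.0 × 10⁵ m/s²

8.0 × 10⁵ m/s²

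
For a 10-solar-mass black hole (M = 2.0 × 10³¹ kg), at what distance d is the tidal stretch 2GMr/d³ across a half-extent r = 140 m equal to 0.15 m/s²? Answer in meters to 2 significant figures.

2GMr/d³ = a_tidal  ⇒  d = (2GMr / a_tidal)^(1/3)
d = (2 × 6.674×10⁻¹¹ × (2.0 × 10³¹) × (140) / (0.15))^(1/3)
  = 1.4 × 10⁸ m

1.4 × 10⁸ m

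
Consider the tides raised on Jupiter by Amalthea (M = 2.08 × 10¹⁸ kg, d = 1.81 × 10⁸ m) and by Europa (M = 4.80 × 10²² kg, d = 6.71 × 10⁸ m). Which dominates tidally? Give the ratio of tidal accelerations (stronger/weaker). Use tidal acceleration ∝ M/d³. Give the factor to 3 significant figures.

Europa, by a factor of ≈ 453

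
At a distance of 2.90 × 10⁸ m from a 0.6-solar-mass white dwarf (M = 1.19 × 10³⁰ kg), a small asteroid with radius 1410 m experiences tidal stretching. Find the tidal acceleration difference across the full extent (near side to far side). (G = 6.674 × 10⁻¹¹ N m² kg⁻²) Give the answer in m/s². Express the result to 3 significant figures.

1.84 × 10⁻² m/s²

Near-to-far spans 2r, so the tidal difference is twice the near-to-center value: 4GMr/d³.
Δg = 4GMr/d³
   = 4 × (6.674 × 10⁻¹¹) × (1.19 × 10³⁰) × (1410) / (2.90 × 10⁸)³
   = 1.84 × 10⁻² m/s²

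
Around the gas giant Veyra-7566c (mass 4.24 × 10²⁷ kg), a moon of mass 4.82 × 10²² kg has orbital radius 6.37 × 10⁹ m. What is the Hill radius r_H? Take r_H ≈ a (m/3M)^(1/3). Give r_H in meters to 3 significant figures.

9.93 × 10⁷ m

r_H ≈ a (m/3M)^(1/3)
    = (6.37 × 10⁹) × (4.82 × 10²² / (3 × 4.24 × 10²⁷))^(1/3)
    = 9.93 × 10⁷ m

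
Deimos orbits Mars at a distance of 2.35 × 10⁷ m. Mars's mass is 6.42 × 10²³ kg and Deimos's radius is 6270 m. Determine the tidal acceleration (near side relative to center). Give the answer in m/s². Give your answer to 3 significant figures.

Since r ≪ d, expand the inverse-square field across one radius to get the leading 2GMr/d³ term.
Δg = 2GMr/d³
   = 2 × (6.674 × 10⁻¹¹) × (6.42 × 10²³) × (6270) / (2.35 × 10⁷)³
   = 4.14 × 10⁻⁵ m/s²

4.14 × 10⁻⁵ m/s²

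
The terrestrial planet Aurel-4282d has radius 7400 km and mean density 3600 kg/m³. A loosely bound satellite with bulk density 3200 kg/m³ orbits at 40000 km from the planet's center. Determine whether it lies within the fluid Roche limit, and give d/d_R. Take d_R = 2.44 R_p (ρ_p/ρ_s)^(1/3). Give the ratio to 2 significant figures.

outside; d/d_R ≈ 2.1

d_R = 2.44 × (7400 km) × (3600/3200)^(1/3) = 18780 km
d/d_R = (40000) / (18780) = 2.1
Since d/d_R > 1, the body is outside the Roche limit.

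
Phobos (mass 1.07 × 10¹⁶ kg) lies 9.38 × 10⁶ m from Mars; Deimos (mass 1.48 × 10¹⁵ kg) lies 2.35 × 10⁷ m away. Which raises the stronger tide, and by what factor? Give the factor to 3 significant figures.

Tidal acceleration ∝ M/d³, so compare M/d³ for each.
Phobos: (1.07 × 10¹⁶) / (9.38 × 10⁶)³ = 1.297 × 10⁻⁵
Deimos: (1.48 × 10¹⁵) / (2.35 × 10⁷)³ = 1.140 × 10⁻⁷
Ratio (larger/smaller) = 114

Phobos, by a factor of ≈ 114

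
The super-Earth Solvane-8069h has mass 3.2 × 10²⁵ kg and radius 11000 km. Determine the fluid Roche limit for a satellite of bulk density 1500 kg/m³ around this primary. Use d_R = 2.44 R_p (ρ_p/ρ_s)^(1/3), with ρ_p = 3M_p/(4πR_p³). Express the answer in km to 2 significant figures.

ρ_p = 3M_p/(4πR_p³) = 3 × (3.2 × 10²⁵) / (4π × (1.1 × 10⁷ m)³) = 5700 kg/m³
d_R = 2.44 × 11000 km × (5700/1500)^(1/3)
    = 42000 km

42000 km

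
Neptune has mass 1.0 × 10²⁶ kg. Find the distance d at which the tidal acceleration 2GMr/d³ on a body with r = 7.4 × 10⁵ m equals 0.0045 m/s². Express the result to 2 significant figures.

1.3 × 10⁸ m

2GMr/d³ = a_tidal  ⇒  d = (2GMr / a_tidal)^(1/3)
d = (2 × 6.674×10⁻¹¹ × (1.0 × 10²⁶) × (7.4 × 10⁵) / (0.0045))^(1/3)
  = 1.3 × 10⁸ m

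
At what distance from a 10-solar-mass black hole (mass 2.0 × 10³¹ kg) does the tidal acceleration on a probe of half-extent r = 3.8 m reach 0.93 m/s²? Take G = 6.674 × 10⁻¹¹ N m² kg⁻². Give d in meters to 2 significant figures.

2.2 × 10⁷ m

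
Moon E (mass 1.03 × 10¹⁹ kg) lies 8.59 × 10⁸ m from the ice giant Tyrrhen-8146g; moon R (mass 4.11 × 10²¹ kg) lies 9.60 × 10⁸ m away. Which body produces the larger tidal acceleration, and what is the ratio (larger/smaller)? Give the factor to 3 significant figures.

Moon R, by a factor of ≈ 286

Tidal acceleration ∝ M/d³, so compare M/d³ for each.
Moon E: (1.03 × 10¹⁹) / (8.59 × 10⁸)³ = 1.625 × 10⁻⁸
Moon R: (4.11 × 10²¹) / (9.60 × 10⁸)³ = 4.645 × 10⁻⁶
Ratio (larger/smaller) = 286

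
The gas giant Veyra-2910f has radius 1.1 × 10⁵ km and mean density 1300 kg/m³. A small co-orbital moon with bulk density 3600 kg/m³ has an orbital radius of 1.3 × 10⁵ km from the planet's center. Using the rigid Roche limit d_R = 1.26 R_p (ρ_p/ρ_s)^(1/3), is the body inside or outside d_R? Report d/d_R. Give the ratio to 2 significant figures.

outside; d/d_R ≈ 1.3

d_R = 1.26 × (1.1 × 10⁵ km) × (1300/3600)^(1/3) = 98700 km
d/d_R = (1.3 × 10⁵) / (98700) = 1.3
Since d/d_R > 1, the body is outside the Roche limit.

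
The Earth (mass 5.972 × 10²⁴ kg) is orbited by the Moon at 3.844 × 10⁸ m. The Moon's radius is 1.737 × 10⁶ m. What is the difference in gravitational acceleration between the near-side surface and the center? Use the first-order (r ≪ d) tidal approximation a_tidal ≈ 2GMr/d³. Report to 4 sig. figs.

Differencing GM/(d−r)² and GM/d² to first order in r/d gives 2GMr/d³.
Δg = 2GMr/d³
   = 2 × (6.674 × 10⁻¹¹) × (5.972 × 10²⁴) × (1.737 × 10⁶) / (3.844 × 10⁸)³
   = 2.438 × 10⁻⁵ m/s²

2.438 × 10⁻⁵ m/s²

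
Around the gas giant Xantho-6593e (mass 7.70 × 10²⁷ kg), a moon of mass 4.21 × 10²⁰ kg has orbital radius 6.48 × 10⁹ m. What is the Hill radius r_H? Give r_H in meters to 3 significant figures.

r_H ≈ a (m/3M)^(1/3)
    = (6.48 × 10⁹) × (4.21 × 10²⁰ / (3 × 7.70 × 10²⁷))^(1/3)
    = 1.71 × 10⁷ m

1.71 × 10⁷ m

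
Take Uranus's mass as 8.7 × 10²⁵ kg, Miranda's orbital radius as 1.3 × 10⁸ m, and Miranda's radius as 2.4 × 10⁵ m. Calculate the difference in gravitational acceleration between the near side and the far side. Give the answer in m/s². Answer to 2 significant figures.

Differencing GM/(d−r)² and GM/(d+r)² to first order in r/d gives 4GMr/d³.
Δa = 4GMr/d³
   = 4 × (6.674 × 10⁻¹¹) × (8.7 × 10²⁵) × (2.4 × 10⁵) / (1.3 × 10⁸)³
   = 2.5 × 10⁻³ m/s²

2.5 × 10⁻³ m/s²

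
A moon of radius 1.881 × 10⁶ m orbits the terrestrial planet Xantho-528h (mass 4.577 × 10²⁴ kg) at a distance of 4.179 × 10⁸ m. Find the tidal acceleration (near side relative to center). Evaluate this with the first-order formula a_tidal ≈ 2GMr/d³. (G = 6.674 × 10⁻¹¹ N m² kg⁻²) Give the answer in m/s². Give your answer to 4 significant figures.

1.575 × 10⁻⁵ m/s²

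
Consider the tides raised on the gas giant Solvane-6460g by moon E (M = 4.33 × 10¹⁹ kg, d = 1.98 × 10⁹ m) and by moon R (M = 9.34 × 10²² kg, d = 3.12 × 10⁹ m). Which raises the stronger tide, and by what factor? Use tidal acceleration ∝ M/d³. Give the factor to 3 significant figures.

Moon R, by a factor of ≈ 551

The tide-raising term goes as M/d³ (the gradient of a 1/d² field).
Moon E: (4.33 × 10¹⁹) / (1.98 × 10⁹)³ = 5.578 × 10⁻⁹
Moon R: (9.34 × 10²²) / (3.12 × 10⁹)³ = 3.075 × 10⁻⁶
Ratio (larger/smaller) = 551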